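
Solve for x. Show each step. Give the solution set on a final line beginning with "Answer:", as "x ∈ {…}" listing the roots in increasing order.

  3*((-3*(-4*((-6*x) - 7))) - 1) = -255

Step 1. [3*((-3*(-4*((-6*x) - 7))) - 1) = -255] 3 out front; divide by 3 ⇒ div: (-3*(-4*((-6*x) - 7))) - 1 = -85.
Step 2. [(-3*(-4*((-6*x) - 7))) - 1 = -85] the outer -1 inverts by adding 1, so sub: -3*(-4*((-6*x) - 7)) = -84.
Step 3. [-3*(-4*((-6*x) - 7)) = -84] LHS = -3·(…); ÷-3 both sides ⇒ div: -4*((-6*x) - 7) = 28.
Step 4. [-4*((-6*x) - 7) = 28] leading coefficient -4: divide by -4, so div: (-6*x) - 7 = -7.
Step 5. [(-6*x) - 7 = -7] add 7: x sits inside (… - 7) ⇒ sub: -6*x = 0.
Step 6. [-6*x = 0] divide by the outer -6 ⇒ div: x = 0.

Answer: x ∈ {0}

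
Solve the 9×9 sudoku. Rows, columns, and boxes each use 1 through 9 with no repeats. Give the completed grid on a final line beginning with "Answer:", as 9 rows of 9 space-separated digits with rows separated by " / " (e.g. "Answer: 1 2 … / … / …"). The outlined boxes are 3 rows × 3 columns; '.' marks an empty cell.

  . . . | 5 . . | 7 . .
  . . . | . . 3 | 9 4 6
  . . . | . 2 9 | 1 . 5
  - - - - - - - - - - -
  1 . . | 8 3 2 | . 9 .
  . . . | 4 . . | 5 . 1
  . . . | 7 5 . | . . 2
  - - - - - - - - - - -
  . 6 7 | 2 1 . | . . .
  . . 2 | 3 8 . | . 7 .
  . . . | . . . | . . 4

Step 1. [r1c6∈{1,4,6,8}] r1c6 is the only open cell in col 6 admitting 8 ⇒ r1c6=8.
Step 2. [r3c8∈{3,8}] 8 has one home in box 3: r3c8, so r3c8=8.
Step 3. [r6c7∈{3,4,6,8}] box 6 places 8 nowhere but r6c7 ⇒ r6c7=8.
Step 4. [r5c6∈{6}] r5c6 is down to just 6. So r5c6=6.
Step 5. [r8c2∈{1,4,5,9}] in row 8, 1 fits only at r8c2, so r8c2=1.
Step 6. [r5c8∈{3}] r5c8 is down to just 3 ⇒ r5c8=3.
Step 7. [r9c4∈{6,9}] in col 4, 9 fits only at r9c4 ⇒ r9c4=9.
Step 8. [r1c3∈{1,3,4,6,9}] row 1 places 1 nowhere but r1c3 ⇒ r1c3=1.
Step 9. [r9c5∈{6,7}] across box 8, 6 lands solely at r9c5. So r9c5=6.
Step 10. [r1c1∈{2,3,4,6,9}] across row 1, 6 lands solely at r1c1 ⇒ r1c1=6.
Step 11. [r1c2∈{2,3,4,9}] across row 1, 9 lands solely at r1c2, so r1c2=9.
Step 12. [r7c7∈{3}] r7c7 is down to just 3, so r7c7=3.
Step 13. [r7c8∈{5}] only 5 remains possible at r7c8. So r7c8=5.
Step 14. [r4c7∈{4,6}] across col 7, 4 lands solely at r4c7, so r4c7=4.
Step 15. [r4c3∈{5,6}] across row 4, 6 lands solely at r4c3. So r4c3=6.
Step 16. [r4c2∈{5,7}] row 4 places 5 nowhere but r4c2 ⇒ r4c2=5.
Step 17. [r8c9∈{9}] r8c9's peers cover all but 9. So r8c9=9.
Step 18. [r7c1∈{4,8,9}] r7c1 is the only open cell in row 7 admitting 9, so r7c1=9.
Step 19. [r8c1∈{4,5}] r8c1 is the only open cell in box 7 admitting 4 ⇒ r8c1=4.
Step 20. [r6c1∈{3}] r6c1 is down to just 3, so r6c1=3.
Step 21. [r3c1∈{7}] r3c1 is down to just 7. So r3c1=7.
Step 22. [r6c2∈{4}] r6c2 is down to just 4. So r6c2=4.
Step 23. [r5c2∈{2,7,8}] r5c2 is the only open cell in row 5 admitting 7, so r5c2=7.
Step 24. [r5c1∈{2,8}] across row 5, 2 lands solely at r5c1. So r5c1=2.
Step 25. [r5c3∈{8,9}] 8 has one home in row 5: r5c3, so r5c3=8.
Step 26. [r2c3∈{5}] nothing but 5 survives at r2c3, so r2c3=5.
Step 27. [r9c1∈{5,8}] across col 1, 5 lands solely at r9c1 ⇒ r9c1=5.
Step 28. [r3c2∈{3}] only 3 remains possible at r3c2. So r3c2=3.
Step 29. [r2c2∈{2,8}] in row 2, 2 fits only at r2c2. So r2c2=2.
Step 30. [r9c7∈{2}] r9c7 has the single candidate 2. So r9c7=2.
Step 31. [r7c9∈{8}] r7c9 has the single candidate 8 ⇒ r7c9=8.
Step 32. [r8c7∈{6}] only 6 remains possible at r8c7. So r8c7=6.
Step 33. [r6c8∈{6}] r6c8's peers cover all but 6 ⇒ r6c8=6.
Step 34. [r4c9∈{7}] only 7 remains possible at r4c9 ⇒ r4c9=7.
Step 35. [r9c6∈{7}] r9c6 has the single candidate 7, so r9c6=7.
Step 36. [r9c8∈{1}] only 1 remains possible at r9c8 ⇒ r9c8=1.
Step 37. [r6c6∈{1}] nothing but 1 survives at r6c6 ⇒ r6c6=1.
Step 38. [r2c4∈{1}] r2c4 is down to just 1 ⇒ r2c4=1.
Step 39. [r3c3∈{4}] only 4 remains possible at r3c3. So r3c3=4.
Step 40. [r5c5∈{9}] r5c5 is down to just 9, so r5c5=9.
Step 41. [r1c8∈{2}] only 2 remains possible at r1c8, so r1c8=2.
Step 42. [r1c9∈{3}] only 3 remains possible at r1c9, so r1c9=3.
Step 43. [r2c5∈{7}] r2c5 has the single candidate 7. So r2c5=7.
Step 44. [r6c3∈{9}] only 9 remains possible at r6c3 ⇒ r6c3=9.
Step 45. [r9c3∈{3}] r9c3's peers cover all but 3, so r9c3=3.
Step 46. [r8c6∈{5}] r8c6's peers cover all but 5, so r8c6=5.
Step 47. [r3c4∈{6}] r3c4's peers cover all but 6 ⇒ r3c4=6.
Step 48. [r1c5∈{4}] only 4 remains possible at r1c5. So r1c5=4.
Step 49. [r9c2∈{8}] only 8 remains possible at r9c2, so r9c2=8.
Step 50. [r2c1∈{8}] nothing but 8 survives at r2c1. So r2c1=8.
Step 51. [r7c6∈{4}] r7c6 is down to just 4 ⇒ r7c6=4.

Answer: 6 9 1 5 4 8 7 2 3 / 8 2 5 1 7 3 9 4 6 / 7 3 4 6 2 9 1 8 5 / 1 5 6 8 3 2 4 9 7 / 2 7 8 4 9 6 5 3 1 / 3 4 9 7 5 1 8 6 2 / 9 6 7 2 1 4 3 5 8 / 4 1 2 3 8 5 6 7 9 / 5 8 3 9 6 7 2 1 4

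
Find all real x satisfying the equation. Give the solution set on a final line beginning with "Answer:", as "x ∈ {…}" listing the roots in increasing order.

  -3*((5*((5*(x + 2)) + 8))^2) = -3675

Step 1. [-3*((5*((5*(x + 2)) + 8))^2) = -3675] -3·(inner) — divide through by -3. So div: (5*((5*(x + 2)) + 8))^2 = 1225.
Step 2. [(5*((5*(x + 2)) + 8))^2 = 1225] 1225 ≥ 0, LHS is (·)² — take ±√, so sqrt: 5*((5*(x + 2)) + 8) = 35 or -35.
Step 3. [5*((5*(x + 2)) + 8) = 35 or -35] 5 out front; divide by 5, so div: (5*(x + 2)) + 8 = 7 or -7.
Step 4. [(5*(x + 2)) + 8 = 7 or -7] 8 comes off first (subtract 8), so sub: 5*(x + 2) = -1 or -15.
Step 5. [5*(x + 2) = -1 or -15] 5 out front; divide by 5, so div: x + 2 = -1/5 or -3.
Step 6. [x + 2 = -1/5 or -3] peel the +2: subtract 2 from each side ⇒ sub: x = -11/5 or -5.

Answer: x ∈ {-5, -11/5}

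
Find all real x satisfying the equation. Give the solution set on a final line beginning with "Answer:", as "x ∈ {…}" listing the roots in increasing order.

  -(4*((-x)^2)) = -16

Step 1. [-(4*((-x)^2)) = -16] flip signs both sides. So neg: 4*((-x)^2) = 16.
Step 2. [4*((-x)^2) = 16] 4 out front; divide by 4, so div: (-x)^2 = 4.
Step 3. [(-x)^2 = 4] √ both sides: 4 ≥ 0 gives two branches ⇒ sqrt: -x = 2 or -2.
Step 4. [-x = 2 or -2] LHS negated; negate both sides. So neg: x = -2 or 2.

Answer: x ∈ {-2, 2}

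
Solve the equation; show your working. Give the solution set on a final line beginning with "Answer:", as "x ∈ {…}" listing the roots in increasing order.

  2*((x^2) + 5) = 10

Step 1. [2*((x^2) + 5) = 10] 2 out front; divide by 2, so div: (x^2) + 5 = 5.
Step 2. [(x^2) + 5 = 5] subtract 5: x sits inside (… + 5), so sub: x^2 = 0.
Step 3. [x^2 = 0] LHS squared, RHS 0 ≥ 0: apply √ (±) ⇒ sqrt: x = 0.

Answer: x ∈ {0}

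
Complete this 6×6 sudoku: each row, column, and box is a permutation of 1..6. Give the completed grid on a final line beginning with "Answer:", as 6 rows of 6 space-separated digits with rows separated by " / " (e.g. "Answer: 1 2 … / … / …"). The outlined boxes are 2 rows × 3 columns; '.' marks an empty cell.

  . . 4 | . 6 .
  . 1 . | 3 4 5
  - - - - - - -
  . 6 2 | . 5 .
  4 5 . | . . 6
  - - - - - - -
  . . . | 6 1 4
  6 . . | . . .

Step 1. [r3c1∈{1,3}] in col 1, 1 fits only at r3c1 ⇒ r3c1=1.
Step 2. [r2c1∈{2}] nothing but 2 survives at r2c1, so r2c1=2.
Step 3. [r1c2∈{3}] r1c2 is down to just 3, so r1c2=3.
Step 4. [r4c3∈{3}] r4c3's peers cover all but 3. So r4c3=3.
Step 5. [r4c4∈{1,2}] r4c4 is the only open cell in row 4 admitting 1, so r4c4=1.
Step 6. [r6c5∈{2,3}] in col 5, 3 fits only at r6c5 ⇒ r6c5=3.
Step 7. [r6c6∈{2}] r6c6 is down to just 2. So r6c6=2.
Step 8. [r5c3∈{5}] nothing but 5 survives at r5c3. So r5c3=5.
Step 9. [r1c6∈{1}] r1c6 is down to just 1 ⇒ r1c6=1.
Step 10. [r6c3∈{1}] only 1 remains possible at r6c3 ⇒ r6c3=1.
Step 11. [r6c4∈{5}] r6c4 has the single candidate 5, so r6c4=5.
Step 12. [r2c3∈{6}] r2c3 is down to just 6, so r2c3=6.
Step 13. [r5c2∈{2}] only 2 remains possible at r5c2, so r5c2=2.
Step 14. [r3c4∈{4}] r3c4 has the single candidate 4, so r3c4=4.
Step 15. [r5c1∈{3}] r5c1's peers cover all but 3, so r5c1=3.
Step 16. [r4c5∈{2}] r4c5's peers cover all but 2, so r4c5=2.
Step 17. [r3c6∈{3}] r3c6 is down to just 3, so r3c6=3.
Step 18. [r1c1∈{5}] r1c1 has the single candidate 5. So r1c1=5.
Step 19. [r1c4∈{2}] r1c4 is down to just 2 ⇒ r1c4=2.
Step 20. [r6c2∈{4}] r6c2 has the single candidate 4 ⇒ r6c2=4.

Answer: 5 3 4 2 6 1 / 2 1 6 3 4 5 / 1 6 2 4 5 3 / 4 5 3 1 2 6 / 3 2 5 6 1 4 / 6 4 1 5 3 2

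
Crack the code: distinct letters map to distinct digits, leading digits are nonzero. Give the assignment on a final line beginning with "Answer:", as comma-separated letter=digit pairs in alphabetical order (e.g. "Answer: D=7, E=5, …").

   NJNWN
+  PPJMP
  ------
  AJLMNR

Step 1. [A] the sum has 6 digits but both addends have 5; that extra leading digit A is the final carry, namely 1. So A=1.
Step 2. [col 1: N + P ≡ R (mod 10)] no forcing yet in column 1 (carry-in 0); P=7 is free and consistent — try it, so P=7.
Step 3. [col 1: N + P ≡ R (mod 10)] column 1 (N + P ≡ R (mod 10), carry-in 0) doesn't pin N yet; pick N=6 and continue, so N=6.
Step 4. [col 1: N + P ≡ R (mod 10)] column 1: given N=6, P=7, carry-in 0, and digits 1,6,7 already taken and all letters distinct, N+P≡R (mod 10) forces R=3 ⇒ R=3.
Step 5. [col 2: W + M ≡ N (mod 10)] W=5 is one option consistent with column 2 (W + M ≡ N (mod 10), carry-in 1) — take it ⇒ W=5.
Step 6. [col 2: W + M ≡ N (mod 10)] from column 2 (W=5, N=6, carry-in 1, digits 1,3,5,6,7 already taken and all letters distinct): M must equal 0 ⇒ M=0.
Step 7. [col 3: N + J ≡ M (mod 10)] in column 3 we have N+J≡M with carry-in 0; given N=6, M=0 and digits 0,1,3,5,6,7 already taken and all letters distinct, that pins J to 4. So J=4.
Step 8. [col 4: J + P ≡ L (mod 10)] column 4: given J=4, P=7, carry-in 1, and digits 0,1,3,4,5,6,7 already taken and all letters distinct, J+P≡L (mod 10) forces L=2 ⇒ L=2.

Answer: A=1, J=4, L=2, M=0, N=6, P=7, R=3, W=5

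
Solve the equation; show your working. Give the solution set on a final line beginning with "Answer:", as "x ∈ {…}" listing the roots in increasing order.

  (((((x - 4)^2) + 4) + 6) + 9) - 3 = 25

Step 1. [(((((x - 4)^2) + 4) + 6) + 9) - 3 = 25] add 3: x sits inside (… - 3) ⇒ sub: ((((x - 4)^2) + 4) + 6) + 9 = 28.
Step 2. [((((x - 4)^2) + 4) + 6) + 9 = 28] 9 comes off first (subtract 9) ⇒ sub: (((x - 4)^2) + 4) + 6 = 19.
Step 3. [(((x - 4)^2) + 4) + 6 = 19] subtract 6: x sits inside (… + 6). So sub: ((x - 4)^2) + 4 = 13.
Step 4. [((x - 4)^2) + 4 = 13] subtract 4: x sits inside (… + 4). So sub: (x - 4)^2 = 9.
Step 5. [(x - 4)^2 = 9] 9 ≥ 0, LHS is (·)² — take ±√. So sqrt: x - 4 = 3 or -3.
Step 6. [x - 4 = 3 or -3] peel the -4: add 4 from each side, so sub: x = 7 or 1.

Answer: x ∈ {1, 7}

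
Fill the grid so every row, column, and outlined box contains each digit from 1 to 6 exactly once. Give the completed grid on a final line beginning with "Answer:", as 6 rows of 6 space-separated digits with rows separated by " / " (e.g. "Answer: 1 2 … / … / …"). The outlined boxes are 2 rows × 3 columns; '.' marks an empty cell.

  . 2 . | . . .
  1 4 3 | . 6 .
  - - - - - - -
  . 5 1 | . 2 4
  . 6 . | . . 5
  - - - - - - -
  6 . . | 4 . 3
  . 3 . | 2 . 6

Step 1. [r1c1∈{5}] r1c1 is down to just 5, so r1c1=5.
Step 2. [r6c5∈{1,5}] r6c5 is the only open cell in row 6 admitting 1. So r6c5=1.
Step 3. [r4c5∈{3}] r4c5 is down to just 3 ⇒ r4c5=3.
Step 4. [r6c3∈{4,5}] row 6 places 5 nowhere but r6c3, so r6c3=5.
Step 5. [r4c3∈{2,4}] col 3 places 4 nowhere but r4c3 ⇒ r4c3=4.
Step 6. [r4c4∈{1}] r4c4's peers cover all but 1, so r4c4=1.
Step 7. [r5c5∈{5}] r5c5 has the single candidate 5 ⇒ r5c5=5.
Step 8. [r3c4∈{6}] only 6 remains possible at r3c4, so r3c4=6.
Step 9. [r1c4∈{3}] only 3 remains possible at r1c4 ⇒ r1c4=3.
Step 10. [r5c2∈{1}] r5c2's peers cover all but 1. So r5c2=1.
Step 11. [r5c3∈{2}] r5c3 has the single candidate 2, so r5c3=2.
Step 12. [r4c1∈{2}] nothing but 2 survives at r4c1, so r4c1=2.
Step 13. [r1c5∈{4}] r1c5 has the single candidate 4. So r1c5=4.
Step 14. [r2c4∈{5}] only 5 remains possible at r2c4. So r2c4=5.
Step 15. [r1c6∈{1}] r1c6 is down to just 1, so r1c6=1.
Step 16. [r2c6∈{2}] nothing but 2 survives at r2c6, so r2c6=2.
Step 17. [r6c1∈{4}] only 4 remains possible at r6c1, so r6c1=4.
Step 18. [r3c1∈{3}] nothing but 3 survives at r3c1 ⇒ r3c1=3.
Step 19. [r1c3∈{6}] r1c3's peers cover all but 6 ⇒ r1c3=6.

Answer: 5 2 6 3 4 1 / 1 4 3 5 6 2 / 3 5 1 6 2 4 / 2 6 4 1 3 5 / 6 1 2 4 5 3 / 4 3 5 2 1 6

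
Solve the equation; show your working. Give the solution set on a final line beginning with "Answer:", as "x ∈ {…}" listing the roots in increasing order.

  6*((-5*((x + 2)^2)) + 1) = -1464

Step 1. [6*((-5*((x + 2)^2)) + 1) = -1464] 6 out front; divide by 6, so div: (-5*((x + 2)^2)) + 1 = -244.
Step 2. [(-5*((x + 2)^2)) + 1 = -244] +1 is outermost — subtract 1 both sides. So sub: -5*((x + 2)^2) = -245.
Step 3. [-5*((x + 2)^2) = -245] leading coefficient -5: divide by -5. So div: (x + 2)^2 = 49.
Step 4. [(x + 2)^2 = 49] 49 ≥ 0, LHS is (·)² — take ±√ ⇒ sqrt: x + 2 = 7 or -7.
Step 5. [x + 2 = 7 or -7] subtract 2: x sits inside (… + 2). So sub: x = 5 or -9.

Answer: x ∈ {-9, 5}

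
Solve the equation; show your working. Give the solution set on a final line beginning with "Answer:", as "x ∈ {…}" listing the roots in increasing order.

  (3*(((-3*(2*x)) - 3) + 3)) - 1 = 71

Step 1. [(3*(((-3*(2*x)) - 3) + 3)) - 1 = 71] the outer -1 inverts by adding 1. So sub: 3*(((-3*(2*x)) - 3) + 3) = 72.
Step 2. [3*(((-3*(2*x)) - 3) + 3) = 72] leading coefficient 3: divide by 3. So div: ((-3*(2*x)) - 3) + 3 = 24.
Step 3. [((-3*(2*x)) - 3) + 3 = 24] peel the +3: subtract 3 from each side ⇒ sub: (-3*(2*x)) - 3 = 21.
Step 4. [(-3*(2*x)) - 3 = 21] -3 is outermost — add 3 both sides, so sub: -3*(2*x) = 24.
Step 5. [-3*(2*x) = 24] leading coefficient -3: divide by -3, so div: 2*x = -8.
Step 6. [2*x = -8] LHS = 2·(…); ÷2 both sides, so div: x = -4.

Answer: x ∈ {-4}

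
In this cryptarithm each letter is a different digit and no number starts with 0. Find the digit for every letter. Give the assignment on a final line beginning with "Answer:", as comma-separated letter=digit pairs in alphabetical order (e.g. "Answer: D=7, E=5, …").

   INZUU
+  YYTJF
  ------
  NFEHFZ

Step 1. [N] N is the leading digit of a 6-digit sum of two 5-digit numbers; the final carry is exactly 1. So N=1.
Step 2. [col 1: U + F ≡ Z (mod 10)] no forcing yet in column 1 (carry-in 0); U=4 is free and consistent — try it. So U=4.
Step 3. [col 1: U + F ≡ Z (mod 10)] several values work for Z in column 1 (U + F ≡ Z (mod 10), carry-in 0); try Z=6, so Z=6.
Step 4. [col 1: U + F ≡ Z (mod 10)] from column 1 (U=4, Z=6, carry-in 0, digits 1,4,6 already taken and all letters distinct): F must equal 2. So F=2.
Step 5. [col 2: U + J ≡ F (mod 10)] column 2 reads U+J+carry(0)=F with U=4, F=2; with digits 1,2,4,6 already taken and all letters distinct, the only value for J is 8 ⇒ J=8.
Step 6. [col 3: Z + T ≡ H (mod 10)] column 3 (Z + T ≡ H (mod 10), carry-in 1) doesn't pin H yet; pick H=0 and continue, so H=0.
Step 7. [col 3: Z + T ≡ H (mod 10)] column 3 reads Z+T+carry(1)=H with Z=6, H=0; with digits 0,1,2,4,6,8 already taken and all letters distinct, the only value for T is 3, so T=3.
Step 8. [col 4: N + Y ≡ E (mod 10)] column 4 (N + Y ≡ E (mod 10), carry-in 1) doesn't pin Y yet; pick Y=7 and continue ⇒ Y=7.
Step 9. [col 4: N + Y ≡ E (mod 10)] column 4: given N=1, Y=7, carry-in 1, and digits 0,1,2,3,4,6,7,8 already taken and all letters distinct, N+Y≡E (mod 10) forces E=9 ⇒ E=9.
Step 10. [col 5: I + Y ≡ F (mod 10)] in column 5 we have I+Y≡F with carry-in 0; given Y=7, F=2 and digits 0,1,2,3,4,6,7,8,9 already taken and all letters distinct, that pins I to 5, so I=5.

Answer: E=9, F=2, H=0, I=5, J=8, N=1, T=3, U=4, Y=7, Z=6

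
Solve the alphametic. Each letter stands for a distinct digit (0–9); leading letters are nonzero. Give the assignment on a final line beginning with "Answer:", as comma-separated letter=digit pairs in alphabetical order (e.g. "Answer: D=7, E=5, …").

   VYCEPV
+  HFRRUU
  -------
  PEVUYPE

Step 1. [col 1: V + U ≡ E (mod 10)] U=9 is one option consistent with column 1 (V + U ≡ E (mod 10), carry-in 0) — take it. So U=9.
Step 2. [col 1: V + U ≡ E (mod 10)] column 1 (V + U ≡ E (mod 10), carry-in 0) doesn't pin V yet; pick V=3 and continue. So V=3.
Step 3. [P] adding two 6-digit numbers gives at most 6+1 digits, and here it does — P is that final carry and must be 1. So P=1.
Step 4. [col 1: V + U ≡ E (mod 10)] column 1: given V=3, U=9, carry-in 0, and digits 1,3,9 already taken and all letters distinct, V+U≡E (mod 10) forces E=2. So E=2.
Step 5. [col 3: E + R ≡ Y (mod 10)] column 3 (E + R ≡ Y (mod 10), carry-in 1) doesn't pin Y yet; pick Y=7 and continue ⇒ Y=7.
Step 6. [col 3: E + R ≡ Y (mod 10)] column 3: given E=2, Y=7, carry-in 1, and digits 1,2,3,7,9 already taken and all letters distinct, E+R≡Y (mod 10) forces R=4. So R=4.
Step 7. [col 4: C + R ≡ U (mod 10)] column 4 reads C+R+carry(0)=U with R=4, U=9; with digits 1,2,3,4,7,9 already taken and all letters distinct, the only value for C is 5, so C=5.
Step 8. [col 5: Y + F ≡ V (mod 10)] column 5: given Y=7, V=3, carry-in 0, and digits 1,2,3,4,5,7,9 already taken and all letters distinct, Y+F≡V (mod 10) forces F=6. So F=6.
Step 9. [col 6: V + H ≡ E (mod 10)] from column 6 (V=3, E=2, carry-in 1, digits 1,2,3,4,5,6,7,9 already taken and all letters distinct): H must equal 8, so H=8.

Answer: C=5, E=2, F=6, H=8, P=1, R=4, U=9, V=3, Y=7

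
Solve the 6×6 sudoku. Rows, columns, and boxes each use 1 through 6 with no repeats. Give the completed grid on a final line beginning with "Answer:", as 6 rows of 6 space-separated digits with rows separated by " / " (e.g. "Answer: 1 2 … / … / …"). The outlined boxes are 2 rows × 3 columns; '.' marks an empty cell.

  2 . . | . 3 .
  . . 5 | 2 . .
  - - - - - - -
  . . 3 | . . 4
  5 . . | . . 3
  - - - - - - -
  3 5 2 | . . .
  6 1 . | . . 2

Step 1. [r2c1∈{1,4}] across col 1, 4 lands solely at r2c1, so r2c1=4.
Step 2. [r1c2∈{6}] nothing but 6 survives at r1c2 ⇒ r1c2=6.
Step 3. [r1c4∈{1,4,5}] row 1 places 4 nowhere but r1c4. So r1c4=4.
Step 4. [r4c3∈{1,4,6}] col 3 places 6 nowhere but r4c3, so r4c3=6.
Step 5. [r4c4∈{1}] r4c4 has the single candidate 1. So r4c4=1.
Step 6. [r5c5∈{1,4,6}] in row 5, 4 fits only at r5c5, so r5c5=4.
Step 7. [r2c5∈{1,6}] r2c5 is the only open cell in col 5 admitting 1 ⇒ r2c5=1.
Step 8. [r3c5∈{2,5,6}] col 5 places 6 nowhere but r3c5. So r3c5=6.
Step 9. [r5c6∈{1,6}] row 5 places 1 nowhere but r5c6, so r5c6=1.
Step 10. [r4c2∈{2,4}] across row 4, 4 lands solely at r4c2, so r4c2=4.
Step 11. [r6c4∈{3,5}] across row 6, 3 lands solely at r6c4, so r6c4=3.
Step 12. [r1c6∈{5}] r1c6 has the single candidate 5. So r1c6=5.
Step 13. [r3c2∈{2}] r3c2 has the single candidate 2, so r3c2=2.
Step 14. [r3c1∈{1}] r3c1 has the single candidate 1 ⇒ r3c1=1.
Step 15. [r5c4∈{6}] r5c4 has the single candidate 6 ⇒ r5c4=6.
Step 16. [r1c3∈{1}] nothing but 1 survives at r1c3. So r1c3=1.
Step 17. [r6c5∈{5}] only 5 remains possible at r6c5, so r6c5=5.
Step 18. [r2c2∈{3}] only 3 remains possible at r2c2. So r2c2=3.
Step 19. [r6c3∈{4}] r6c3 has the single candidate 4. So r6c3=4.
Step 20. [r4c5∈{2}] nothing but 2 survives at r4c5 ⇒ r4c5=2.
Step 21. [r2c6∈{6}] r2c6 is down to just 6, so r2c6=6.
Step 22. [r3c4∈{5}] nothing but 5 survives at r3c4. So r3c4=5.

Answer: 2 6 1 4 3 5 / 4 3 5 2 1 6 / 1 2 3 5 6 4 / 5 4 6 1 2 3 / 3 5 2 6 4 1 / 6 1 4 3 5 2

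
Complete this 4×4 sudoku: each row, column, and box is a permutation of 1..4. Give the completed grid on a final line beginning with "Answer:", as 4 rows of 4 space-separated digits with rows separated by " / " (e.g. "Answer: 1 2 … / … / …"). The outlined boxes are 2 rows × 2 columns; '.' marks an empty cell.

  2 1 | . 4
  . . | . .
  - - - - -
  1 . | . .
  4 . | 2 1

Step 1. [r1c3∈{3}] only 3 remains possible at r1c3, so r1c3=3.
Step 2. [r4c2∈{3}] r4c2 has the single candidate 3 ⇒ r4c2=3.
Step 3. [r3c2∈{2}] r3c2's peers cover all but 2, so r3c2=2.
Step 4. [r2c2∈{4}] r2c2 is down to just 4 ⇒ r2c2=4.
Step 5. [r2c1∈{3}] r2c1 has the single candidate 3 ⇒ r2c1=3.
Step 6. [r3c3∈{4}] only 4 remains possible at r3c3, so r3c3=4.
Step 7. [r3c4∈{3}] r3c4's peers cover all but 3. So r3c4=3.
Step 8. [r2c3∈{1}] only 1 remains possible at r2c3, so r2c3=1.
Step 9. [r2c4∈{2}] r2c4's peers cover all but 2, so r2c4=2.

Answer: 2 1 3 4 / 3 4 1 2 / 1 2 4 3 / 4 3 2 1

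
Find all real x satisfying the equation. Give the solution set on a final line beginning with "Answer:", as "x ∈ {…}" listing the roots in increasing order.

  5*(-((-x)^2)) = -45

Step 1. [5*(-((-x)^2)) = -45] leading coefficient 5: divide by 5. So div: -((-x)^2) = -9.
Step 2. [-((-x)^2) = -9] flip signs both sides. So neg: (-x)^2 = 9.
Step 3. [(-x)^2 = 9] LHS squared, RHS 9 ≥ 0: apply √ (±). So sqrt: -x = 3 or -3.
Step 4. [-x = 3 or -3] flip signs both sides ⇒ neg: x = -3 or 3.

Answer: x ∈ {-3, 3}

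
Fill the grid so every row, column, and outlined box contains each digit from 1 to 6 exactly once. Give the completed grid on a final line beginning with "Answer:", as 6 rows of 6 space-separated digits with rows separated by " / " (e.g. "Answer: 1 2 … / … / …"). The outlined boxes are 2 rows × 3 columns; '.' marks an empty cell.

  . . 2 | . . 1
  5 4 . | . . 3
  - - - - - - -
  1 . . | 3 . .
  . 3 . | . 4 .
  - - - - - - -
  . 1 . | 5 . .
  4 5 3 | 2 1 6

Step 1. [r2c4∈{6}] r2c4's peers cover all but 6, so r2c4=6.
Step 2. [r3c2∈{2,6}] 2 has one home in col 2: r3c2 ⇒ r3c2=2.
Step 3. [r4c1∈{6}] r4c1's peers cover all but 6. So r4c1=6.
Step 4. [r3c6∈{5}] r3c6 is down to just 5, so r3c6=5.
Step 5. [r4c3∈{5}] r4c3 is down to just 5, so r4c3=5.
Step 6. [r1c2∈{6}] r1c2 has the single candidate 6. So r1c2=6.
Step 7. [r1c1∈{3}] r1c1 is down to just 3. So r1c1=3.
Step 8. [r2c5∈{2}] r2c5 is down to just 2, so r2c5=2.
Step 9. [r1c4∈{4}] nothing but 4 survives at r1c4 ⇒ r1c4=4.
Step 10. [r3c5∈{6}] r3c5's peers cover all but 6, so r3c5=6.
Step 11. [r3c3∈{4}] r3c3 is down to just 4. So r3c3=4.
Step 12. [r1c5∈{5}] only 5 remains possible at r1c5 ⇒ r1c5=5.
Step 13. [r2c3∈{1}] nothing but 1 survives at r2c3, so r2c3=1.
Step 14. [r5c5∈{3}] r5c5 is down to just 3, so r5c5=3.
Step 15. [r4c4∈{1}] r4c4 has the single candidate 1, so r4c4=1.
Step 16. [r5c6∈{4}] r5c6 has the single candidate 4, so r5c6=4.
Step 17. [r5c3∈{6}] r5c3 is down to just 6 ⇒ r5c3=6.
Step 18. [r4c6∈{2}] r4c6 is down to just 2. So r4c6=2.
Step 19. [r5c1∈{2}] r5c1 has the single candidate 2 ⇒ r5c1=2.

Answer: 3 6 2 4 5 1 / 5 4 1 6 2 3 / 1 2 4 3 6 5 / 6 3 5 1 4 2 / 2 1 6 5 3 4 / 4 5 3 2 1 6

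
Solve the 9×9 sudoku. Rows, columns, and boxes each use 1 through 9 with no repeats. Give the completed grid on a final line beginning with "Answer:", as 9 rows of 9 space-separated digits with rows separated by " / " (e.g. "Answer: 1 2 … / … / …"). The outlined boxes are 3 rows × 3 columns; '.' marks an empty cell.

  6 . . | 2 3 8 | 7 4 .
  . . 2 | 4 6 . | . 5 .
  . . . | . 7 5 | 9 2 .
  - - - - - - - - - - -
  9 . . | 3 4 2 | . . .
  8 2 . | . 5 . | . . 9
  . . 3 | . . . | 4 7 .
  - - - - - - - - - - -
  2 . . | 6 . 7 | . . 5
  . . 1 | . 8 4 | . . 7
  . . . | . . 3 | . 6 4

Step 1. [r3c4∈{1}] r3c4 is down to just 1. So r3c4=1.
Step 2. [r8c2∈{3,5,6,9}] 6 has one home in row 8: r8c2. So r8c2=6.
Step 3. [r4c7∈{1,5,6,8}] col 7 places 5 nowhere but r4c7, so r4c7=5.
Step 4. [r5c7∈{1,3,6}] r5c7 is the only open cell in col 7 admitting 6 ⇒ r5c7=6.
Step 5. [r1c9∈{1}] r1c9's peers cover all but 1. So r1c9=1.
Step 6. [r4c9∈{8}] r4c9 is down to just 8, so r4c9=8.
Step 7. [r7c8∈{1,3,8,9}] in col 8, 8 fits only at r7c8. So r7c8=8.
Step 8. [r2c9∈{3}] r2c9 is down to just 3. So r2c9=3.
Step 9. [r9c5∈{1,2,9}] 2 has one home in col 5: r9c5 ⇒ r9c5=2.
Step 10. [r7c5∈{1,9}] across box 8, 1 lands solely at r7c5. So r7c5=1.
Step 11. [r7c7∈{3}] nothing but 3 survives at r7c7, so r7c7=3.
Step 12. [r3c1∈{3,4}] across col 1, 4 lands solely at r3c1. So r3c1=4.
Step 13. [r3c3∈{8}] r3c3 has the single candidate 8, so r3c3=8.
Step 14. [r9c2∈{5,7,8,9}] row 9 places 8 nowhere but r9c2. So r9c2=8.
Step 15. [r2c6∈{9}] nothing but 9 survives at r2c6 ⇒ r2c6=9.
Step 16. [r5c3∈{4,7}] in row 5, 4 fits only at r5c3, so r5c3=4.
Step 17. [r7c3∈{9}] only 9 remains possible at r7c3. So r7c3=9.
Step 18. [r9c4∈{5,9}] r9c4 is the only open cell in row 9 admitting 9. So r9c4=9.
Step 19. [r5c6∈{1}] nothing but 1 survives at r5c6 ⇒ r5c6=1.
Step 20. [r1c3∈{5}] r1c3 is down to just 5 ⇒ r1c3=5.
Step 21. [r9c1∈{5,7}] r9c1 is the only open cell in row 9 admitting 5 ⇒ r9c1=5.
Step 22. [r6c1∈{1}] only 1 remains possible at r6c1, so r6c1=1.
Step 23. [r4c2∈{7}] only 7 remains possible at r4c2 ⇒ r4c2=7.
Step 24. [r6c5∈{9}] r6c5's peers cover all but 9 ⇒ r6c5=9.
Step 25. [r8c8∈{9}] r8c8's peers cover all but 9. So r8c8=9.
Step 26. [r6c4∈{8}] r6c4 has the single candidate 8, so r6c4=8.
Step 27. [r1c2∈{9}] only 9 remains possible at r1c2 ⇒ r1c2=9.
Step 28. [r8c7∈{2}] r8c7's peers cover all but 2 ⇒ r8c7=2.
Step 29. [r9c3∈{7}] nothing but 7 survives at r9c3, so r9c3=7.
Step 30. [r2c2∈{1}] r2c2's peers cover all but 1, so r2c2=1.
Step 31. [r6c6∈{6}] only 6 remains possible at r6c6 ⇒ r6c6=6.
Step 32. [r3c9∈{6}] only 6 remains possible at r3c9. So r3c9=6.
Step 33. [r3c2∈{3}] only 3 remains possible at r3c2, so r3c2=3.
Step 34. [r6c9∈{2}] nothing but 2 survives at r6c9. So r6c9=2.
Step 35. [r2c1∈{7}] r2c1 has the single candidate 7. So r2c1=7.
Step 36. [r5c4∈{7}] r5c4's peers cover all but 7, so r5c4=7.
Step 37. [r4c8∈{1}] r4c8 is down to just 1 ⇒ r4c8=1.
Step 38. [r6c2∈{5}] only 5 remains possible at r6c2, so r6c2=5.
Step 39. [r8c4∈{5}] r8c4's peers cover all but 5 ⇒ r8c4=5.
Step 40. [r9c7∈{1}] nothing but 1 survives at r9c7 ⇒ r9c7=1.
Step 41. [r2c7∈{8}] r2c7's peers cover all but 8. So r2c7=8.
Step 42. [r4c3∈{6}] r4c3 is down to just 6. So r4c3=6.
Step 43. [r7c2∈{4}] nothing but 4 survives at r7c2 ⇒ r7c2=4.
Step 44. [r8c1∈{3}] r8c1's peers cover all but 3. So r8c1=3.
Step 45. [r5c8∈{3}] only 3 remains possible at r5c8, so r5c8=3.

Answer: 6 9 5 2 3 8 7 4 1 / 7 1 2 4 6 9 8 5 3 / 4 3 8 1 7 5 9 2 6 / 9 7 6 3 4 2 5 1 8 / 8 2 4 7 5 1 6 3 9 / 1 5 3 8 9 6 4 7 2 / 2 4 9 6 1 7 3 8 5 / 3 6 1 5 8 4 2 9 7 / 5 8 7 9 2 3 1 6 4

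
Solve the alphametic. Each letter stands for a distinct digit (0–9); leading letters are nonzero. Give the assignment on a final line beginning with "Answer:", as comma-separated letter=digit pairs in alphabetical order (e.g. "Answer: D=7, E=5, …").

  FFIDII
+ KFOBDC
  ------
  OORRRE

Step 1. [col 1: I + C ≡ E (mod 10)] C=1 is one option consistent with column 1 (I + C ≡ E (mod 10), carry-in 0) — take it. So C=1.
Step 2. [col 1: I + C ≡ E (mod 10)] E=9 is one option consistent with column 1 (I + C ≡ E (mod 10), carry-in 0) — take it ⇒ E=9.
Step 3. [col 1: I + C ≡ E (mod 10)] from column 1 (C=1, E=9, carry-in 0, digits 1,9 already taken and all letters distinct): I must equal 8. So I=8.
Step 4. [col 2: I + D ≡ R (mod 10)] D=6 is one option consistent with column 2 (I + D ≡ R (mod 10), carry-in 0) — take it, so D=6.
Step 5. [col 2: I + D ≡ R (mod 10)] column 2: given I=8, D=6, carry-in 0, and digits 1,6,8,9 already taken and all letters distinct, I+D≡R (mod 10) forces R=4 ⇒ R=4.
Step 6. [col 3: D + B ≡ R (mod 10)] in column 3 we have D+B≡R with carry-in 1; given D=6, R=4 and digits 1,4,6,8,9 already taken and all letters distinct, that pins B to 7 ⇒ B=7.
Step 7. [col 4: I + O ≡ R (mod 10)] in column 4 we have I+O≡R with carry-in 1; given I=8, R=4 and digits 1,4,6,7,8,9 already taken and all letters distinct, that pins O to 5. So O=5.
Step 8. [col 5: F + F ≡ O (mod 10)] in column 5 we have F+F≡O with carry-in 1; given O=5 and digits 1,4,5,6,7,8,9 already taken and all letters distinct, that pins F to 2, so F=2.
Step 9. [col 6: F + K ≡ O (mod 10)] in column 6 we have F+K≡O with carry-in 0; given F=2, O=5 and digits 1,2,4,5,6,7,8,9 already taken and all letters distinct, that pins K to 3 ⇒ K=3.

Answer: B=7, C=1, D=6, E=9, F=2, I=8, K=3, O=5, R=4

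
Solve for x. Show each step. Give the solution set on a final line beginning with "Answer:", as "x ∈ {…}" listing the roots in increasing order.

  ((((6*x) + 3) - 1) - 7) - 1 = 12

Step 1. [((((6*x) + 3) - 1) - 7) - 1 = 12] add 1: x sits inside (… - 1). So sub: (((6*x) + 3) - 1) - 7 = 13.
Step 2. [(((6*x) + 3) - 1) - 7 = 13] add 7: x sits inside (… - 7) ⇒ sub: ((6*x) + 3) - 1 = 20.
Step 3. [((6*x) + 3) - 1 = 20] the outer -1 inverts by adding 1. So sub: (6*x) + 3 = 21.
Step 4. [(6*x) + 3 = 21] 3 comes off first (subtract 3). So sub: 6*x = 18.
Step 5. [6*x = 18] 6 out front; divide by 6 ⇒ div: x = 3.

Answer: x ∈ {3}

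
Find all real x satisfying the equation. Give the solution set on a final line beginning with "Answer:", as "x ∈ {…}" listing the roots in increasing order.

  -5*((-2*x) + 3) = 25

Step 1. [-5*((-2*x) + 3) = 25] LHS = -5·(…); ÷-5 both sides. So div: (-2*x) + 3 = -5.
Step 2. [(-2*x) + 3 = -5] +3 is outermost — subtract 3 both sides ⇒ sub: -2*x = -8.
Step 3. [-2*x = -8] divide by the outer -2 ⇒ div: x = 4.

Answer: x ∈ {4}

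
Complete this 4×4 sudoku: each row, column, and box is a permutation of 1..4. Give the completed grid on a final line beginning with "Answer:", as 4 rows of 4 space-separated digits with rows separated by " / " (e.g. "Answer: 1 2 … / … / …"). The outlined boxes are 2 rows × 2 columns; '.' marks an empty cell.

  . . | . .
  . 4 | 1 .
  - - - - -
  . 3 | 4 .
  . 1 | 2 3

Step 1. [r1c2∈{2}] only 2 remains possible at r1c2. So r1c2=2.
Step 2. [r1c3∈{3}] r1c3 is down to just 3, so r1c3=3.
Step 3. [r2c4∈{2}] only 2 remains possible at r2c4. So r2c4=2.
Step 4. [r3c1∈{2}] r3c1 is down to just 2, so r3c1=2.
Step 5. [r1c4∈{4}] r1c4 has the single candidate 4. So r1c4=4.
Step 6. [r1c1∈{1}] r1c1 is down to just 1, so r1c1=1.
Step 7. [r3c4∈{1}] nothing but 1 survives at r3c4, so r3c4=1.
Step 8. [r2c1∈{3}] r2c1 is down to just 3, so r2c1=3.
Step 9. [r4c1∈{4}] r4c1 has the single candidate 4, so r4c1=4.

Answer: 1 2 3 4 / 3 4 1 2 / 2 3 4 1 / 4 1 2 3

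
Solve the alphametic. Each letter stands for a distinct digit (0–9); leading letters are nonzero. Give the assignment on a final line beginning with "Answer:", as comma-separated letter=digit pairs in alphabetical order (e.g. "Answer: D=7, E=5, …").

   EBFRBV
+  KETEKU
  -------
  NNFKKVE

Step 1. [col 1: V + U ≡ E (mod 10)] several values work for V in column 1 (V + U ≡ E (mod 10), carry-in 0); try V=9 ⇒ V=9.
Step 2. [col 1: V + U ≡ E (mod 10)] several values work for E in column 1 (V + U ≡ E (mod 10), carry-in 0); try E=7 ⇒ E=7.
Step 3. [N] adding two 6-digit numbers gives at most 6+1 digits, and here it does — N is that final carry and must be 1. So N=1.
Step 4. [col 1: V + U ≡ E (mod 10)] column 1 reads V+U+carry(0)=E with V=9, E=7; with digits 1,7,9 already taken and all letters distinct, the only value for U is 8 ⇒ U=8.
Step 5. [col 2: B + K ≡ V (mod 10)] column 2 (B + K ≡ V (mod 10), carry-in 1) doesn't pin K yet; pick K=3 and continue, so K=3.
Step 6. [col 2: B + K ≡ V (mod 10)] column 2: given K=3, V=9, carry-in 1, and digits 1,3,7,8,9 already taken and all letters distinct, B+K≡V (mod 10) forces B=5 ⇒ B=5.
Step 7. [col 3: R + E ≡ K (mod 10)] column 3 reads R+E+carry(0)=K with E=7, K=3; with digits 1,3,5,7,8,9 already taken and all letters distinct, the only value for R is 6 ⇒ R=6.
Step 8. [col 4: F + T ≡ K (mod 10)] no forcing yet in column 4 (carry-in 1); T=0 is free and consistent — try it, so T=0.
Step 9. [col 4: F + T ≡ K (mod 10)] in column 4 we have F+T≡K with carry-in 1; given T=0, K=3 and digits 0,1,3,5,6,7,8,9 already taken and all letters distinct, that pins F to 2, so F=2.

Answer: B=5, E=7, F=2, K=3, N=1, R=6, T=0, U=8, V=9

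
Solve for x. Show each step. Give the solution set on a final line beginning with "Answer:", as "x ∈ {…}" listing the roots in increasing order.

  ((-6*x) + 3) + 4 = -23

Step 1. [((-6*x) + 3) + 4 = -23] subtract 4: x sits inside (… + 4). So sub: (-6*x) + 3 = -27.
Step 2. [(-6*x) + 3 = -27] 3 comes off first (subtract 3) ⇒ sub: -6*x = -30.
Step 3. [-6*x = -30] leading coefficient -6: divide by -6. So div: x = 5.

Answer: x ∈ {5}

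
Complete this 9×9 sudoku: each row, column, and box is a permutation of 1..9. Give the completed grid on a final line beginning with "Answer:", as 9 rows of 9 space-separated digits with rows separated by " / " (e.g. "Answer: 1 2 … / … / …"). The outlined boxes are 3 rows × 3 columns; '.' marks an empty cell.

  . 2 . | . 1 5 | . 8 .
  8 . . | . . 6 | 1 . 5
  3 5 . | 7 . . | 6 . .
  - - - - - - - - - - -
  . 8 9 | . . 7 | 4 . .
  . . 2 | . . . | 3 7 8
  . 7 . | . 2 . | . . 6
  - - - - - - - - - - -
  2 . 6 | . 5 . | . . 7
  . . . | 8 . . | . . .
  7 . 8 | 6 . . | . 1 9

Step 1. [r6c3∈{1,3,4,5}] box 4 places 3 nowhere but r6c3. So r6c3=3.
Step 2. [r2c4∈{2,3,4,9}] across col 4, 2 lands solely at r2c4 ⇒ r2c4=2.
Step 3. [r8c3∈{1,4,5}] in col 3, 5 fits only at r8c3 ⇒ r8c3=5.
Step 4. [r5c2∈{1,4,6}] r5c2 is the only open cell in col 2 admitting 6, so r5c2=6.
Step 5. [r8c7∈{2}] only 2 remains possible at r8c7. So r8c7=2.
Step 6. [r6c6∈{1,4,8,9}] in row 6, 8 fits only at r6c6 ⇒ r6c6=8.
Step 7. [r4c9∈{1,2}] r4c9 is the only open cell in col 9 admitting 1. So r4c9=1.
Step 8. [r4c1∈{5}] r4c1 has the single candidate 5. So r4c1=5.
Step 9. [r5c4∈{1,4,5,9}] across row 5, 5 lands solely at r5c4, so r5c4=5.
Step 10. [r8c5∈{3,4,7,9}] in row 8, 7 fits only at r8c5, so r8c5=7.
Step 11. [r4c4∈{3}] r4c4's peers cover all but 3. So r4c4=3.
Step 12. [r2c5∈{3,4,9}] in box 2, 3 fits only at r2c5 ⇒ r2c5=3.
Step 13. [r9c5∈{4}] r9c5 is down to just 4 ⇒ r9c5=4.
Step 14. [r9c2∈{3}] only 3 remains possible at r9c2 ⇒ r9c2=3.
Step 15. [r5c5∈{9}] r5c5 has the single candidate 9. So r5c5=9.
Step 16. [r8c8∈{3,4,6}] r8c8 is the only open cell in row 8 admitting 6 ⇒ r8c8=6.
Step 17. [r7c8∈{3,4}] col 8 places 3 nowhere but r7c8 ⇒ r7c8=3.
Step 18. [r7c2∈{1,4,9}] 4 has one home in row 7: r7c2 ⇒ r7c2=4.
Step 19. [r8c2∈{1,9}] across col 2, 1 lands solely at r8c2, so r8c2=1.
Step 20. [r3c9∈{2,4}] 2 has one home in col 9: r3c9. So r3c9=2.
Step 21. [r1c1∈{4,6,9}] row 1 places 6 nowhere but r1c1, so r1c1=6.
Step 22. [r6c8∈{5,9}] r6c8 is the only open cell in col 8 admitting 5 ⇒ r6c8=5.
Step 23. [r1c7∈{7,9}] 7 has one home in col 7: r1c7. So r1c7=7.
Step 24. [r1c3∈{4}] r1c3 has the single candidate 4, so r1c3=4.
Step 25. [r6c4∈{1,4}] in col 4, 4 fits only at r6c4, so r6c4=4.
Step 26. [r7c4∈{1,9}] across col 4, 1 lands solely at r7c4, so r7c4=1.
Step 27. [r2c8∈{4,9}] across row 2, 4 lands solely at r2c8, so r2c8=4.
Step 28. [r7c6∈{9}] r7c6 has the single candidate 9 ⇒ r7c6=9.
Step 29. [r5c1∈{1,4}] r5c1 is the only open cell in row 5 admitting 4. So r5c1=4.
Step 30. [r1c9∈{3}] only 3 remains possible at r1c9. So r1c9=3.
Step 31. [r4c5∈{6}] r4c5 has the single candidate 6, so r4c5=6.
Step 32. [r1c4∈{9}] only 9 remains possible at r1c4 ⇒ r1c4=9.
Step 33. [r3c5∈{8}] nothing but 8 survives at r3c5, so r3c5=8.
Step 34. [r6c7∈{9}] only 9 remains possible at r6c7, so r6c7=9.
Step 35. [r8c9∈{4}] r8c9's peers cover all but 4, so r8c9=4.
Step 36. [r2c2∈{9}] only 9 remains possible at r2c2, so r2c2=9.
Step 37. [r9c7∈{5}] nothing but 5 survives at r9c7, so r9c7=5.
Step 38. [r6c1∈{1}] r6c1's peers cover all but 1 ⇒ r6c1=1.
Step 39. [r5c6∈{1}] r5c6 is down to just 1 ⇒ r5c6=1.
Step 40. [r8c6∈{3}] r8c6 has the single candidate 3, so r8c6=3.
Step 41. [r8c1∈{9}] nothing but 9 survives at r8c1, so r8c1=9.
Step 42. [r3c3∈{1}] r3c3's peers cover all but 1, so r3c3=1.
Step 43. [r7c7∈{8}] r7c7's peers cover all but 8, so r7c7=8.
Step 44. [r3c8∈{9}] r3c8's peers cover all but 9 ⇒ r3c8=9.
Step 45. [r4c8∈{2}] r4c8's peers cover all but 2, so r4c8=2.
Step 46. [r2c3∈{7}] r2c3 has the single candidate 7, so r2c3=7.
Step 47. [r3c6∈{4}] r3c6's peers cover all but 4. So r3c6=4.
Step 48. [r9c6∈{2}] nothing but 2 survives at r9c6. So r9c6=2.

Answer: 6 2 4 9 1 5 7 8 3 / 8 9 7 2 3 6 1 4 5 / 3 5 1 7 8 4 6 9 2 / 5 8 9 3 6 7 4 2 1 / 4 6 2 5 9 1 3 7 8 / 1 7 3 4 2 8 9 5 6 / 2 4 6 1 5 9 8 3 7 / 9 1 5 8 7 3 2 6 4 / 7 3 8 6 4 2 5 1 9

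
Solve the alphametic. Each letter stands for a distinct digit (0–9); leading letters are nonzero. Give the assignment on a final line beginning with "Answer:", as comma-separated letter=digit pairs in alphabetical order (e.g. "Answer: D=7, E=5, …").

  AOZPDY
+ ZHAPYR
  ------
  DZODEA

Step 1. [col 1: Y + R ≡ A (mod 10)] column 1 (Y + R ≡ A (mod 10), carry-in 0) doesn't pin R yet; pick R=2 and continue ⇒ R=2.
Step 2. [col 1: Y + R ≡ A (mod 10)] no forcing yet in column 1 (carry-in 0); A=3 is free and consistent — try it. So A=3.
Step 3. [col 1: Y + R ≡ A (mod 10)] column 1: given R=2, A=3, carry-in 0, and digits 2,3 already taken and all letters distinct, Y+R≡A (mod 10) forces Y=1 ⇒ Y=1.
Step 4. [col 2: D + Y ≡ E (mod 10)] several values work for D in column 2 (D + Y ≡ E (mod 10), carry-in 0); try D=9 ⇒ D=9.
Step 5. [col 2: D + Y ≡ E (mod 10)] column 2 reads D+Y+carry(0)=E with D=9, Y=1; with digits 1,2,3,9 already taken and all letters distinct, the only value for E is 0 ⇒ E=0.
Step 6. [col 3: P + P ≡ D (mod 10)] column 3 reads P+P+carry(1)=D with D=9; with digits 0,1,2,3,9 already taken and all letters distinct, the only value for P is 4 ⇒ P=4.
Step 7. [col 4: Z + A ≡ O (mod 10)] from column 4 (A=3, carry-in 0, digits 0,1,2,3,4,9 already taken and all letters distinct): Z must equal 5. So Z=5.
Step 8. [col 4: Z + A ≡ O (mod 10)] in column 4 we have Z+A≡O with carry-in 0; given Z=5, A=3 and digits 0,1,2,3,4,5,9 already taken and all letters distinct, that pins O to 8. So O=8.
Step 9. [col 5: O + H ≡ Z (mod 10)] from column 5 (O=8, Z=5, carry-in 0, digits 0,1,2,3,4,5,8,9 already taken and all letters distinct): H must equal 7. So H=7.

Answer: A=3, D=9, E=0, H=7, O=8, P=4, R=2, Y=1, Z=5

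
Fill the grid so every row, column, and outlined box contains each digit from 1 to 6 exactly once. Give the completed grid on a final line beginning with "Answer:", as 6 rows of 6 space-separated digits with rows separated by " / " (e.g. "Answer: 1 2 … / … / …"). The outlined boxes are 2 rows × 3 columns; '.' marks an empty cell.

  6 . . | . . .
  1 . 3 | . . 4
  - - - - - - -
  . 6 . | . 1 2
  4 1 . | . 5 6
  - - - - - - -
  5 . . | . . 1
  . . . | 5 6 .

Step 1. [r6c1∈{2,3}] col 1 places 2 nowhere but r6c1, so r6c1=2.
Step 2. [r2c5∈{2}] r2c5 is down to just 2. So r2c5=2.
Step 3. [r5c5∈{3,4}] in col 5, 4 fits only at r5c5, so r5c5=4.
Step 4. [r1c2∈{2,4,5}] col 2 places 2 nowhere but r1c2 ⇒ r1c2=2.
Step 5. [r4c4∈{3}] r4c4 is down to just 3, so r4c4=3.
Step 6. [r1c6∈{3,5}] across col 6, 5 lands solely at r1c6. So r1c6=5.
Step 7. [r6c2∈{3,4}] 4 has one home in col 2: r6c2, so r6c2=4.
Step 8. [r1c4∈{1}] only 1 remains possible at r1c4. So r1c4=1.
Step 9. [r5c3∈{6}] r5c3 has the single candidate 6. So r5c3=6.
Step 10. [r5c2∈{3}] r5c2's peers cover all but 3 ⇒ r5c2=3.
Step 11. [r5c4∈{2}] only 2 remains possible at r5c4 ⇒ r5c4=2.
Step 12. [r6c6∈{3}] nothing but 3 survives at r6c6, so r6c6=3.
Step 13. [r2c2∈{5}] nothing but 5 survives at r2c2, so r2c2=5.
Step 14. [r3c3∈{5}] r3c3's peers cover all but 5, so r3c3=5.
Step 15. [r6c3∈{1}] r6c3 is down to just 1 ⇒ r6c3=1.
Step 16. [r4c3∈{2}] r4c3 is down to just 2. So r4c3=2.
Step 17. [r1c5∈{3}] nothing but 3 survives at r1c5. So r1c5=3.
Step 18. [r3c1∈{3}] nothing but 3 survives at r3c1. So r3c1=3.
Step 19. [r1c3∈{4}] r1c3 has the single candidate 4, so r1c3=4.
Step 20. [r2c4∈{6}] r2c4 has the single candidate 6 ⇒ r2c4=6.
Step 21. [r3c4∈{4}] r3c4 is down to just 4, so r3c4=4.

Answer: 6 2 4 1 3 5 / 1 5 3 6 2 4 / 3 6 5 4 1 2 / 4 1 2 3 5 6 / 5 3 6 2 4 1 / 2 4 1 5 6 3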